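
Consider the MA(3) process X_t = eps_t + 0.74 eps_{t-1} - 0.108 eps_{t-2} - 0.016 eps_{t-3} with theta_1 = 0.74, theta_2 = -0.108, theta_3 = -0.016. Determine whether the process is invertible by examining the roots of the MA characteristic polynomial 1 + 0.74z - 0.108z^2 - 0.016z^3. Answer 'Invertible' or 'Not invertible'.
\text{Invertible}

The MA(q) characteristic polynomial is P(z) = 1 + 0.74z - 0.108z^2 - 0.016z^3.
Invertibility requires all roots to lie outside the unit circle, i.e. |z| > 1 for every root.
Degree 3: look for a simple real root z0 first, then factor out (1 - z/z0) and solve the remaining quadratic.
Testing z0 = 5: P(5) = 1 + (0.74)(5) + (-0.108)(5)^2 + (-0.016)(5)^3
  = 1 + (3.7) + (-2.7) + (-2) = 0.  So z_0 = 5 is a root, |z_0| = 5.
Divide out the factor (1 - 0.2 z) = (1 - z/z0) (since 1/z0 = 0.2):
  P(z) = (1 - 0.2 z)(1 + (0.94) z + (0.08) z^2)
  [check: z-coef 0.94 - (0.2) = 0.74; z^2-coef 0.08 - (0.2)(0.94) = -0.108; z^3-coef -(0.2)(0.08) = -0.016.]
Remaining roots from the quadratic factor 1 + (0.94) z + (0.08) z^2:
  Set 1 + (0.94) z + (0.08) z^2 = 0, i.e. a z^2 + b z + c = 0 with a = 0.08, b = 0.94, c = 1.
  Discriminant D = b^2 - 4ac = (0.94)^2 - 4*(0.08)*1 = 0.8836 - (0.32) = 0.5636.
  D >= 0, so the roots are real: z = (-b +/- sqrt(D)) / (2a) = (-0.94 +/- 0.750733) / (0.16).
    z_1 = (-0.94 + 0.750733) / (0.16) = -1.1829,   |z_1| = 1.1829.
    z_2 = (-0.94 - 0.750733) / (0.16) = -10.5671,   |z_2| = 10.5671.
Moduli of all roots: 5.0000, 1.1829, 10.5671.
All moduli strictly greater than 1? Yes.
Verdict: Invertible.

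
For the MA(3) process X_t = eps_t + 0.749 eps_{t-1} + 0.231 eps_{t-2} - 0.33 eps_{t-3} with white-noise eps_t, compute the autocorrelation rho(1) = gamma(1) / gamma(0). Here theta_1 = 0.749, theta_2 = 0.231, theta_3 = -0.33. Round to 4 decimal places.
\rho(1) = 0.4908

For an MA(q) process with theta_0 = 1, the autocovariance is
  gamma(k) = sigma^2 * sum_{i=0..q-k} theta_i * theta_{i+k},
and rho(k) = gamma(k) / gamma(0). Sigma^2 cancels.
  numerator   = (1)*(0.749) + (0.749)*(0.231) + (0.231)*(-0.33) = 0.845789.
  denominator = (1)^2 + (0.749)^2 + (0.231)^2 + (-0.33)^2 = 1.723262.
  rho(1) = 0.845789 / 1.723262 = 0.4908.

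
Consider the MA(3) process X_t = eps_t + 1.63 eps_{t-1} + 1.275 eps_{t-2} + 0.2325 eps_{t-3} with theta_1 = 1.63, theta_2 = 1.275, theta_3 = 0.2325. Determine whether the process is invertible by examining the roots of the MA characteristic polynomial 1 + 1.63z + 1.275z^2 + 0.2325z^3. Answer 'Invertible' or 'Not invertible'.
\text{Invertible}

The MA(q) characteristic polynomial is P(z) = 1 + 1.63z + 1.275z^2 + 0.2325z^3.
Invertibility requires all roots to lie outside the unit circle, i.e. |z| > 1 for every root.
Degree 3: look for a simple real root z0 first, then factor out (1 - z/z0) and solve the remaining quadratic.
Testing z0 = -4: P(-4) = 1 + (1.63)(-4) + (1.275)(-4)^2 + (0.2325)(-4)^3
  = 1 + (-6.52) + (20.4) + (-14.88) = 0.  So z_0 = -4 is a root, |z_0| = 4.
Divide out the factor (1 + 0.25 z) = (1 - z/z0) (since 1/z0 = -0.25):
  P(z) = (1 + 0.25 z)(1 + (1.38) z + (0.93) z^2)
  [check: z-coef 1.38 - (-0.25) = 1.63; z^2-coef 0.93 - (-0.25)(1.38) = 1.275; z^3-coef -(-0.25)(0.93) = 0.2325.]
Remaining roots from the quadratic factor 1 + (1.38) z + (0.93) z^2:
  Set 1 + (1.38) z + (0.93) z^2 = 0, i.e. a z^2 + b z + c = 0 with a = 0.93, b = 1.38, c = 1.
  Discriminant D = b^2 - 4ac = (1.38)^2 - 4*(0.93)*1 = 1.9044 - (3.72) = -1.8156.
  D < 0, so the roots are the complex-conjugate pair z = (-b +/- i sqrt(-D)) / (2a) = -0.7419 +/- 0.7244i.
  For a conjugate pair |z|^2 = z * conj(z) = (product of roots) = c/a = 1/(0.93) = 1.075269, so |z| = sqrt(1.075269) = 1.037 for both roots.
Moduli of all roots: 4.0000, 1.0370, 1.0370.
All moduli strictly greater than 1? Yes.
Verdict: Invertible.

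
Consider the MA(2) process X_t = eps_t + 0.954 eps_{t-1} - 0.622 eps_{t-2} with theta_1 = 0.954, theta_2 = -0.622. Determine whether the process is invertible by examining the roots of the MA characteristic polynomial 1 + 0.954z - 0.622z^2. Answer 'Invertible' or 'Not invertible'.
\text{Not invertible}

The MA(q) characteristic polynomial is P(z) = 1 + 0.954z - 0.622z^2.
Invertibility requires all roots to lie outside the unit circle, i.e. |z| > 1 for every root.
Set 1 + (0.954) z + (-0.622) z^2 = 0, i.e. a z^2 + b z + c = 0 with a = -0.622, b = 0.954, c = 1.
Discriminant D = b^2 - 4ac = (0.954)^2 - 4*(-0.622)*1 = 0.910116 - (-2.488) = 3.398116.
D >= 0, so the roots are real: z = (-b +/- sqrt(D)) / (2a) = (-0.954 +/- 1.843398) / (-1.244).
  z_1 = (-0.954 + 1.843398) / (-1.244) = -0.715,   |z_1| = 0.715.
  z_2 = (-0.954 - 1.843398) / (-1.244) = 2.2487,   |z_2| = 2.2487.
Moduli of all roots: 0.7150, 2.2487.
All moduli strictly greater than 1? No.
Verdict: Not invertible.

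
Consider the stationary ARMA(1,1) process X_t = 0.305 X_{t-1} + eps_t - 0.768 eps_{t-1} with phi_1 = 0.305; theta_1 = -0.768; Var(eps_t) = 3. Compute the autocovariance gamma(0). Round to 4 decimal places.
\gamma(0) = 3.7091

Multiply the model equation by X_{t-k} and take expectations. With theta_0 = psi_0 = 1 and psi_j the MA(infinity) weights, this gives
  gamma(k) - sum_i phi_i gamma(k-i) = c_k,
  c_k = sigma^2 * sum_{j=k..q} theta_j psi_{j-k}   (c_k = 0 for k > q),
using gamma(-m) = gamma(m).
psi-weights needed (psi_j = theta_j + sum_i phi_i psi_{j-i}):
  psi_1 = theta_1 + phi_1 = -0.768 + (0.305) = -0.463
Right-hand sides:
  c_0 = sigma^2 (1 + theta_1 psi_1) = 3 * (1 + (-0.768)(-0.463)) = 3 * 1.355584 = 4.066752
  c_1 = sigma^2 theta_1 = 3 * (-0.768) = -2.304
  c_2 = 0
Equations for k = 0 and k = 1 (AR order 1):
  gamma(0) = phi_1 gamma(1) + c_0
  gamma(1) = phi_1 gamma(0) + c_1
Substituting the second into the first: gamma(0) (1 - phi_1^2) = c_0 + phi_1 c_1, so
  gamma(0) = (c_0 + phi_1 c_1) / (1 - phi_1^2) = (4.066752 + (0.305)(-2.304)) / (1 - (0.305)^2) = 3.364032 / 0.906975 = 3.709068.
Therefore gamma(0) = 3.7091 (to 4 decimal places).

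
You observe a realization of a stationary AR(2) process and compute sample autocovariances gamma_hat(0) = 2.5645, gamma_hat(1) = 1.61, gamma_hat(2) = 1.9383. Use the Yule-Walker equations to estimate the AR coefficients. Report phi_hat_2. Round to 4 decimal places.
\hat\phi_{2} = 0.5970

The Yule-Walker equations for an AR(p) process read, in matrix form,
  Gamma_p phi = r_p,   with   (Gamma_p)_{ij} = gamma(|i - j|),
                       (r_p)_i = gamma(i),   i,j = 1..p.
Substitute the sample gammas (Toeplitz matrix and right-hand side of size 2):
  Gamma_p = [[2.5645, 1.61], [1.61, 2.5645]]
  r_p     = [1.61, 1.9383]
Written out:
  2.5645 phi_1 + 1.61 phi_2 = 1.61
  1.61 phi_1 + 2.5645 phi_2 = 1.9383
Solve by Cramer's rule:
  det = gamma(0)^2 - gamma(1)^2 = (2.5645)^2 - (1.61)^2 = 6.57666025 - 2.5921 = 3.98456025
  phi_hat_1 = [gamma(1) gamma(0) - gamma(1) gamma(2)] / det = [(1.61)(2.5645) - (1.61)(1.9383)] / 3.98456025 = 1.008182 / 3.98456025 = 0.253
  phi_hat_2 = [gamma(0) gamma(2) - gamma(1)^2] / det = [(2.5645)(1.9383) - (1.61)^2] / 3.98456025 = 2.37867035 / 3.98456025 = 0.597
So phi_hat = [0.2530, 0.5970].
Therefore phi_hat_2 = 0.5970.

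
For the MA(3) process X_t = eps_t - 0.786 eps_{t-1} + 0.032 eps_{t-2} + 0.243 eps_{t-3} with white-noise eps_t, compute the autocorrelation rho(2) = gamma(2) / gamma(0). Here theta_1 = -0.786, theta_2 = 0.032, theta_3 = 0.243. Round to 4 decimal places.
\rho(2) = -0.0948

For an MA(q) process with theta_0 = 1, the autocovariance is
  gamma(k) = sigma^2 * sum_{i=0..q-k} theta_i * theta_{i+k},
and rho(k) = gamma(k) / gamma(0). Sigma^2 cancels.
  numerator   = (1)*(0.032) + (-0.786)*(0.243) = -0.158998.
  denominator = (1)^2 + (-0.786)^2 + (0.032)^2 + (0.243)^2 = 1.677869.
  rho(2) = -0.158998 / 1.677869 = -0.0948.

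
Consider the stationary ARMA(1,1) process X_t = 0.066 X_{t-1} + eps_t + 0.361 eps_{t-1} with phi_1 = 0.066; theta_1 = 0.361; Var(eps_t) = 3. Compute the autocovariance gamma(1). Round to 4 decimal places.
\gamma(1) = 1.3173

Multiply the model equation by X_{t-k} and take expectations. With theta_0 = psi_0 = 1 and psi_j the MA(infinity) weights, this gives
  gamma(k) - sum_i phi_i gamma(k-i) = c_k,
  c_k = sigma^2 * sum_{j=k..q} theta_j psi_{j-k}   (c_k = 0 for k > q),
using gamma(-m) = gamma(m).
psi-weights needed (psi_j = theta_j + sum_i phi_i psi_{j-i}):
  psi_1 = theta_1 + phi_1 = 0.361 + (0.066) = 0.427
Right-hand sides:
  c_0 = sigma^2 (1 + theta_1 psi_1) = 3 * (1 + (0.361)(0.427)) = 3 * 1.154147 = 3.462441
  c_1 = sigma^2 theta_1 = 3 * (0.361) = 1.083
  c_2 = 0
Equations for k = 0 and k = 1 (AR order 1):
  gamma(0) = phi_1 gamma(1) + c_0
  gamma(1) = phi_1 gamma(0) + c_1
Substituting the second into the first: gamma(0) (1 - phi_1^2) = c_0 + phi_1 c_1, so
  gamma(0) = (c_0 + phi_1 c_1) / (1 - phi_1^2) = (3.462441 + (0.066)(1.083)) / (1 - (0.066)^2) = 3.533919 / 0.995644 = 3.54938.
  gamma(1) = phi_1 gamma(0) + c_1 = (0.066)(3.54938) + (1.083) = 1.317259.
Therefore gamma(1) = 1.3173 (to 4 decimal places).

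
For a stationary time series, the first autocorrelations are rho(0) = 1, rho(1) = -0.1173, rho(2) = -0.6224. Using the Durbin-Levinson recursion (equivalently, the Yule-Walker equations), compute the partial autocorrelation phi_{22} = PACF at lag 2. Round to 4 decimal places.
\phi_{22} = -0.6450

The PACF at lag k is phi_{kk}, the last component of the solution
to the Yule-Walker system G_k phi = r_k where
  (G_k)_{ij} = rho(|i - j|), (r_k)_i = rho(i), i,j = 1..k.
Equivalently, Durbin-Levinson gives phi_{kk} iteratively:
  phi_{11} = rho(1)
  phi_{kk} = [rho(k) - sum_{j=1..k-1} phi_{k-1,j} rho(k-j)]
            / [1 - sum_{j=1..k-1} phi_{k-1,j} rho(j)],
  phi_{k,j} = phi_{k-1,j} - phi_{kk} phi_{k-1,k-j},  j = 1..k-1.
Step k = 1:
  phi_11 = rho(1) = -0.1173.
Step k = 2:
  phi_22 = [rho(2) - phi_11 rho(1)] / [1 - phi_11 rho(1)] = [-0.6224 - (-0.1173)(-0.1173)] / [1 - (-0.1173)(-0.1173)]
         = -0.63615929 / 0.98624071 = -0.645.
Therefore phi_{22} = -0.6450.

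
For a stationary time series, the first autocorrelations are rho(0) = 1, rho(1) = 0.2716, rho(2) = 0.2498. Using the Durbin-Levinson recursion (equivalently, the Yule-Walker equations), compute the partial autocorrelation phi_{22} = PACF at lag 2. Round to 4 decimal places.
\phi_{22} = 0.1901

The PACF at lag k is phi_{kk}, the last component of the solution
to the Yule-Walker system G_k phi = r_k where
  (G_k)_{ij} = rho(|i - j|), (r_k)_i = rho(i), i,j = 1..k.
Equivalently, Durbin-Levinson gives phi_{kk} iteratively:
  phi_{11} = rho(1)
  phi_{kk} = [rho(k) - sum_{j=1..k-1} phi_{k-1,j} rho(k-j)]
            / [1 - sum_{j=1..k-1} phi_{k-1,j} rho(j)],
  phi_{k,j} = phi_{k-1,j} - phi_{kk} phi_{k-1,k-j},  j = 1..k-1.
Step k = 1:
  phi_11 = rho(1) = 0.2716.
Step k = 2:
  phi_22 = [rho(2) - phi_11 rho(1)] / [1 - phi_11 rho(1)] = [0.2498 - (0.2716)(0.2716)] / [1 - (0.2716)(0.2716)]
         = 0.17603344 / 0.92623344 = 0.1901.
Therefore phi_{22} = 0.1901.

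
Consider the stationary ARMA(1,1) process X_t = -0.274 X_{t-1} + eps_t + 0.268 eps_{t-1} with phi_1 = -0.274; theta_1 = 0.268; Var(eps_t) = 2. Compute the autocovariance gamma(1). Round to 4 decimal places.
\gamma(1) = -0.0120

Multiply the model equation by X_{t-k} and take expectations. With theta_0 = psi_0 = 1 and psi_j the MA(infinity) weights, this gives
  gamma(k) - sum_i phi_i gamma(k-i) = c_k,
  c_k = sigma^2 * sum_{j=k..q} theta_j psi_{j-k}   (c_k = 0 for k > q),
using gamma(-m) = gamma(m).
psi-weights needed (psi_j = theta_j + sum_i phi_i psi_{j-i}):
  psi_1 = theta_1 + phi_1 = 0.268 + (-0.274) = -0.006
Right-hand sides:
  c_0 = sigma^2 (1 + theta_1 psi_1) = 2 * (1 + (0.268)(-0.006)) = 2 * 0.998392 = 1.996784
  c_1 = sigma^2 theta_1 = 2 * (0.268) = 0.536
  c_2 = 0
Equations for k = 0 and k = 1 (AR order 1):
  gamma(0) = phi_1 gamma(1) + c_0
  gamma(1) = phi_1 gamma(0) + c_1
Substituting the second into the first: gamma(0) (1 - phi_1^2) = c_0 + phi_1 c_1, so
  gamma(0) = (c_0 + phi_1 c_1) / (1 - phi_1^2) = (1.996784 + (-0.274)(0.536)) / (1 - (-0.274)^2) = 1.84992 / 0.924924 = 2.000078.
  gamma(1) = phi_1 gamma(0) + c_1 = (-0.274)(2.000078) + (0.536) = -0.012021.
Therefore gamma(1) = -0.0120 (to 4 decimal places).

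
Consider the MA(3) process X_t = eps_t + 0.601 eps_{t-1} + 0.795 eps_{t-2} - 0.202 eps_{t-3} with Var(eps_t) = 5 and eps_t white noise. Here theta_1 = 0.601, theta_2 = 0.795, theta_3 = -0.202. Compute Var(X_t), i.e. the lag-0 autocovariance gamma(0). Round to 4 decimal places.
\gamma(0) = 10.1702

For an MA(q) process X_t = eps_t + sum_i theta_i eps_{t-i} with
Var(eps_t) = sigma^2, the variance is
  gamma(0) = sigma^2 * (1 + sum_i theta_i^2).
  sum_i theta_i^2 = (0.601)^2 + (0.795)^2 + (-0.202)^2 = 0.361201 + 0.632025 + 0.040804 = 1.03403.
  gamma(0) = 5 * (1 + 1.03403) = 5 * 2.03403 = 10.17015, which rounds to 10.1702.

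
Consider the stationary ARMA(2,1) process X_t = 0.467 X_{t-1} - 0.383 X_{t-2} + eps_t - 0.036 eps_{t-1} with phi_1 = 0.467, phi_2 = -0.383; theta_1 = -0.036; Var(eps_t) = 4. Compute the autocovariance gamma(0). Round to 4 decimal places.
\gamma(0) = 5.1691

Multiply the model equation by X_{t-k} and take expectations. With theta_0 = psi_0 = 1 and psi_j the MA(infinity) weights, this gives
  gamma(k) - sum_i phi_i gamma(k-i) = c_k,
  c_k = sigma^2 * sum_{j=k..q} theta_j psi_{j-k}   (c_k = 0 for k > q),
using gamma(-m) = gamma(m).
psi-weights needed (psi_j = theta_j + sum_i phi_i psi_{j-i}):
  psi_1 = theta_1 + phi_1 = -0.036 + (0.467) = 0.431
Right-hand sides:
  c_0 = sigma^2 (1 + theta_1 psi_1) = 4 * (1 + (-0.036)(0.431)) = 4 * 0.984484 = 3.937936
  c_1 = sigma^2 theta_1 = 4 * (-0.036) = -0.144
  c_2 = 0
Equations for k = 0, 1, 2 (AR order 2, c_2 = 0):
  (E0) gamma(0) = phi_1 gamma(1) + phi_2 gamma(2) + c_0
  (E1) gamma(1) = phi_1 gamma(0) + phi_2 gamma(1) + c_1
  (E2) gamma(2) = phi_1 gamma(1) + phi_2 gamma(0)
From (E1): gamma(1) = A gamma(0) + B with
  A = phi_1 / (1 - phi_2) = 0.467 / 1.383 = 0.337672,   B = c_1 / (1 - phi_2) = -0.144 / 1.383 = -0.104121.
Insert (E2) into (E0): gamma(0) (1 - phi_2^2) = phi_1 (1 + phi_2) gamma(1) + c_0.
  phi_1 (1 + phi_2) = (0.467)(0.617) = 0.288139,   1 - phi_2^2 = 0.853311.
Replace gamma(1) by A gamma(0) + B and collect gamma(0):
  gamma(0) [0.853311 - (0.288139)(0.337672)] = (0.288139)(-0.104121) + 3.937936
  gamma(0) * 0.756015 = 3.907935
  gamma(0) = 3.907935 / 0.756015 = 5.169126.
Therefore gamma(0) = 5.1691 (to 4 decimal places).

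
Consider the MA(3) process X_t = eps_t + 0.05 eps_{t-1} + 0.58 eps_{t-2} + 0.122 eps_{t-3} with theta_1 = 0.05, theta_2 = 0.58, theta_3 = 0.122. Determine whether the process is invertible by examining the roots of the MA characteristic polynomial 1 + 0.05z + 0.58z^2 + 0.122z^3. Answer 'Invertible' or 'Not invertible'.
\text{Invertible}

The MA(q) characteristic polynomial is P(z) = 1 + 0.05z + 0.58z^2 + 0.122z^3.
Invertibility requires all roots to lie outside the unit circle, i.e. |z| > 1 for every root.
Degree 3: look for a simple real root z0 first, then factor out (1 - z/z0) and solve the remaining quadratic.
Testing z0 = -5: P(-5) = 1 + (0.05)(-5) + (0.58)(-5)^2 + (0.122)(-5)^3
  = 1 + (-0.25) + (14.5) + (-15.25) = 0.  So z_0 = -5 is a root, |z_0| = 5.
Divide out the factor (1 + 0.2 z) = (1 - z/z0) (since 1/z0 = -0.2):
  P(z) = (1 + 0.2 z)(1 + (-0.15) z + (0.61) z^2)
  [check: z-coef -0.15 - (-0.2) = 0.05; z^2-coef 0.61 - (-0.2)(-0.15) = 0.58; z^3-coef -(-0.2)(0.61) = 0.122.]
Remaining roots from the quadratic factor 1 + (-0.15) z + (0.61) z^2:
  Set 1 + (-0.15) z + (0.61) z^2 = 0, i.e. a z^2 + b z + c = 0 with a = 0.61, b = -0.15, c = 1.
  Discriminant D = b^2 - 4ac = (-0.15)^2 - 4*(0.61)*1 = 0.0225 - (2.44) = -2.4175.
  D < 0, so the roots are the complex-conjugate pair z = (-b +/- i sqrt(-D)) / (2a) = 0.123 +/- 1.2745i.
  For a conjugate pair |z|^2 = z * conj(z) = (product of roots) = c/a = 1/(0.61) = 1.639344, so |z| = sqrt(1.639344) = 1.2804 for both roots.
Moduli of all roots: 5.0000, 1.2804, 1.2804.
All moduli strictly greater than 1? Yes.
Verdict: Invertible.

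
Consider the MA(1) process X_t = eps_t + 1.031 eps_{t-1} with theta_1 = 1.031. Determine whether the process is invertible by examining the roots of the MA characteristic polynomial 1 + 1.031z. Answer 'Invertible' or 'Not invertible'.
\text{Not invertible}

The MA(q) characteristic polynomial is P(z) = 1 + 1.031z.
Invertibility requires all roots to lie outside the unit circle, i.e. |z| > 1 for every root.
This is linear in z: 1 + (1.031) z = 0  =>  z = -1/(1.031) = -0.969932,  |z| = 0.969932.
Moduli of all roots: 0.9699.
All moduli strictly greater than 1? No.
Verdict: Not invertible.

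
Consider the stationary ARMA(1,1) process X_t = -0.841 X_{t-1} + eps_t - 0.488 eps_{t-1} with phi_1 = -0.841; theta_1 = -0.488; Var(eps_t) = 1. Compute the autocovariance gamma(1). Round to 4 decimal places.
\gamma(1) = -6.4035

Multiply the model equation by X_{t-k} and take expectations. With theta_0 = psi_0 = 1 and psi_j the MA(infinity) weights, this gives
  gamma(k) - sum_i phi_i gamma(k-i) = c_k,
  c_k = sigma^2 * sum_{j=k..q} theta_j psi_{j-k}   (c_k = 0 for k > q),
using gamma(-m) = gamma(m).
psi-weights needed (psi_j = theta_j + sum_i phi_i psi_{j-i}):
  psi_1 = theta_1 + phi_1 = -0.488 + (-0.841) = -1.329
Right-hand sides:
  c_0 = sigma^2 (1 + theta_1 psi_1) = 1 * (1 + (-0.488)(-1.329)) = 1 * 1.648552 = 1.648552
  c_1 = sigma^2 theta_1 = 1 * (-0.488) = -0.488
  c_2 = 0
Equations for k = 0 and k = 1 (AR order 1):
  gamma(0) = phi_1 gamma(1) + c_0
  gamma(1) = phi_1 gamma(0) + c_1
Substituting the second into the first: gamma(0) (1 - phi_1^2) = c_0 + phi_1 c_1, so
  gamma(0) = (c_0 + phi_1 c_1) / (1 - phi_1^2) = (1.648552 + (-0.841)(-0.488)) / (1 - (-0.841)^2) = 2.05896 / 0.292719 = 7.033913.
  gamma(1) = phi_1 gamma(0) + c_1 = (-0.841)(7.033913) + (-0.488) = -6.403521.
Therefore gamma(1) = -6.4035 (to 4 decimal places).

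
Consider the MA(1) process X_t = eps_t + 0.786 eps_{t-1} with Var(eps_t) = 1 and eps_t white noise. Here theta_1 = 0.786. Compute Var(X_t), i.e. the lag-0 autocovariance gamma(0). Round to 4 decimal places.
\gamma(0) = 1.6178

For an MA(q) process X_t = eps_t + sum_i theta_i eps_{t-i} with
Var(eps_t) = sigma^2, the variance is
  gamma(0) = sigma^2 * (1 + sum_i theta_i^2).
  sum_i theta_i^2 = (0.786)^2 = 0.617796.
  gamma(0) = 1 * (1 + 0.617796) = 1 * 1.617796 = 1.617796, which rounds to 1.6178.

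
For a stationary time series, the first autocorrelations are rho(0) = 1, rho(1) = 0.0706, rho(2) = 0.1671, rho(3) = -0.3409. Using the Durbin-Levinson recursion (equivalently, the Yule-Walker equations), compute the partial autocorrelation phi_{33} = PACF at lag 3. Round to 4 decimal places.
\phi_{33} = -0.3740

The PACF at lag k is phi_{kk}, the last component of the solution
to the Yule-Walker system G_k phi = r_k where
  (G_k)_{ij} = rho(|i - j|), (r_k)_i = rho(i), i,j = 1..k.
Equivalently, Durbin-Levinson gives phi_{kk} iteratively:
  phi_{11} = rho(1)
  phi_{kk} = [rho(k) - sum_{j=1..k-1} phi_{k-1,j} rho(k-j)]
            / [1 - sum_{j=1..k-1} phi_{k-1,j} rho(j)],
  phi_{k,j} = phi_{k-1,j} - phi_{kk} phi_{k-1,k-j},  j = 1..k-1.
Step k = 1:
  phi_11 = rho(1) = 0.0706.
Step k = 2:
  phi_22 = [rho(2) - phi_11 rho(1)] / [1 - phi_11 rho(1)] = [0.1671 - (0.0706)(0.0706)] / [1 - (0.0706)(0.0706)]
         = 0.16211564 / 0.99501564 = 0.162928.
  Update: phi_21 = phi_11 - phi_22 phi_11 = 0.0706 - (0.162928)(0.0706) = 0.059097.
Step k = 3:
  phi_33 = [rho(3) - phi_21 rho(2) - phi_22 rho(1)] / [1 - phi_21 rho(1) - phi_22 rho(2)]
    numerator   = -0.3409 - (0.059097)(0.1671) - (0.162928)(0.0706) = -0.36227786
    denominator = 1 - (0.059097)(0.0706) - (0.162928)(0.1671) = 0.96860251
  phi_33 = -0.36227786 / 0.96860251 = -0.374.
Therefore phi_{33} = -0.3740.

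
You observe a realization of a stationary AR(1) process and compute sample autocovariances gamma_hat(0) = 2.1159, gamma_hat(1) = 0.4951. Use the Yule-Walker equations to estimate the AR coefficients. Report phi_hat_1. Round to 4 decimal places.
\hat\phi_{1} = 0.2340

The Yule-Walker equations for an AR(p) process read, in matrix form,
  Gamma_p phi = r_p,   with   (Gamma_p)_{ij} = gamma(|i - j|),
                       (r_p)_i = gamma(i),   i,j = 1..p.
Substitute the sample gammas (Toeplitz matrix and right-hand side of size 1):
  Gamma_p = [[2.1159]]
  r_p     = [0.4951]
With p = 1 this is the single equation gamma(0) phi_1 = gamma(1):
  phi_hat_1 = gamma(1) / gamma(0) = 0.4951 / 2.1159 = 0.2340.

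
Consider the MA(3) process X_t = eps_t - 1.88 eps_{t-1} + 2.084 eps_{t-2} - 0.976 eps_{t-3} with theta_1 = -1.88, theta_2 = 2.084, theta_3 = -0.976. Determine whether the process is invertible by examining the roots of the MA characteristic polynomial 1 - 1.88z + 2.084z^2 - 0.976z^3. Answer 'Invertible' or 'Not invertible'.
\text{Not invertible}

The MA(q) characteristic polynomial is P(z) = 1 - 1.88z + 2.084z^2 - 0.976z^3.
Invertibility requires all roots to lie outside the unit circle, i.e. |z| > 1 for every root.
Degree 3: look for a simple real root z0 first, then factor out (1 - z/z0) and solve the remaining quadratic.
Testing z0 = 1.25: P(1.25) = 1 + (-1.88)(1.25) + (2.084)(1.25)^2 + (-0.976)(1.25)^3
  = 1 + (-2.35) + (3.25625) + (-1.90625) = 0.  So z_0 = 1.25 is a root, |z_0| = 1.25.
Divide out the factor (1 - 0.8 z) = (1 - z/z0) (since 1/z0 = 0.8):
  P(z) = (1 - 0.8 z)(1 + (-1.08) z + (1.22) z^2)
  [check: z-coef -1.08 - (0.8) = -1.88; z^2-coef 1.22 - (0.8)(-1.08) = 2.084; z^3-coef -(0.8)(1.22) = -0.976.]
Remaining roots from the quadratic factor 1 + (-1.08) z + (1.22) z^2:
  Set 1 + (-1.08) z + (1.22) z^2 = 0, i.e. a z^2 + b z + c = 0 with a = 1.22, b = -1.08, c = 1.
  Discriminant D = b^2 - 4ac = (-1.08)^2 - 4*(1.22)*1 = 1.1664 - (4.88) = -3.7136.
  D < 0, so the roots are the complex-conjugate pair z = (-b +/- i sqrt(-D)) / (2a) = 0.4426 +/- 0.7898i.
  For a conjugate pair |z|^2 = z * conj(z) = (product of roots) = c/a = 1/(1.22) = 0.819672, so |z| = sqrt(0.819672) = 0.9054 for both roots.
Moduli of all roots: 1.2500, 0.9054, 0.9054.
All moduli strictly greater than 1? No.
Verdict: Not invertible.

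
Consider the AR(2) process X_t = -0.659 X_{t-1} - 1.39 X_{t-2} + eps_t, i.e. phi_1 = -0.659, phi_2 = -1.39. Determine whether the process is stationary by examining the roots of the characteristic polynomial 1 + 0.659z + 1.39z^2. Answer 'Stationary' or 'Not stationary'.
\text{Not stationary}

The AR(p) characteristic polynomial is P(z) = 1 + 0.659z + 1.39z^2.
Stationarity requires all roots to lie outside the unit circle, i.e. |z| > 1 for every root.
Set 1 + (0.659) z + (1.39) z^2 = 0, i.e. a z^2 + b z + c = 0 with a = 1.39, b = 0.659, c = 1.
Discriminant D = b^2 - 4ac = (0.659)^2 - 4*(1.39)*1 = 0.434281 - (5.56) = -5.125719.
D < 0, so the roots are the complex-conjugate pair z = (-b +/- i sqrt(-D)) / (2a) = -0.2371 +/- 0.8144i.
For a conjugate pair |z|^2 = z * conj(z) = (product of roots) = c/a = 1/(1.39) = 0.719424, so |z| = sqrt(0.719424) = 0.8482 for both roots.
Moduli of all roots: 0.8482, 0.8482.
All moduli strictly greater than 1? No.
Verdict: Not stationary.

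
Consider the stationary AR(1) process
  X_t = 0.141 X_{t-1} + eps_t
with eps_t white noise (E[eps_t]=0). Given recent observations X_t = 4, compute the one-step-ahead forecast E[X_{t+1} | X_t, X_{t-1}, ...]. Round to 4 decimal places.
E[X_{t+1} \mid \mathcal F_t] = 0.5640

For an AR(p) model X_t = c + sum_i phi_i X_{t-i} + eps_t, the
one-step-ahead conditional mean is
  E[X_{t+1} | X_t, ...] = c + sum_i phi_i X_{t+1-i}.
Substitute known values:
  E[X_{t+1} | ...] = (0.141) * (4)
                   = 0.5640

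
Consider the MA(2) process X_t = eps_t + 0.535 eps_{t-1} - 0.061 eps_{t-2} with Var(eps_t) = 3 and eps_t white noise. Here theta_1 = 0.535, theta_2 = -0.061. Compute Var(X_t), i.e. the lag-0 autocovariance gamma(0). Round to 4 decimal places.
\gamma(0) = 3.8698

For an MA(q) process X_t = eps_t + sum_i theta_i eps_{t-i} with
Var(eps_t) = sigma^2, the variance is
  gamma(0) = sigma^2 * (1 + sum_i theta_i^2).
  sum_i theta_i^2 = (0.535)^2 + (-0.061)^2 = 0.286225 + 0.003721 = 0.289946.
  gamma(0) = 3 * (1 + 0.289946) = 3 * 1.289946 = 3.869838, which rounds to 3.8698.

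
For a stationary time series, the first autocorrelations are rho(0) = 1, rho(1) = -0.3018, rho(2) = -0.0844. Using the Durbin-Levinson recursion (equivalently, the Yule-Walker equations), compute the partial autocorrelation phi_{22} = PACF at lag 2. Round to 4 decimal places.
\phi_{22} = -0.1931

The PACF at lag k is phi_{kk}, the last component of the solution
to the Yule-Walker system G_k phi = r_k where
  (G_k)_{ij} = rho(|i - j|), (r_k)_i = rho(i), i,j = 1..k.
Equivalently, Durbin-Levinson gives phi_{kk} iteratively:
  phi_{11} = rho(1)
  phi_{kk} = [rho(k) - sum_{j=1..k-1} phi_{k-1,j} rho(k-j)]
            / [1 - sum_{j=1..k-1} phi_{k-1,j} rho(j)],
  phi_{k,j} = phi_{k-1,j} - phi_{kk} phi_{k-1,k-j},  j = 1..k-1.
Step k = 1:
  phi_11 = rho(1) = -0.3018.
Step k = 2:
  phi_22 = [rho(2) - phi_11 rho(1)] / [1 - phi_11 rho(1)] = [-0.0844 - (-0.3018)(-0.3018)] / [1 - (-0.3018)(-0.3018)]
         = -0.17548324 / 0.90891676 = -0.1931.
Therefore phi_{22} = -0.1931.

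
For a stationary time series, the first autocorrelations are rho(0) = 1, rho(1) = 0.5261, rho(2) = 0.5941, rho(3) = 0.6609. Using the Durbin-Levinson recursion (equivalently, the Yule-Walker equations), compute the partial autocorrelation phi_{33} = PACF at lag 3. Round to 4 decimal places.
\phi_{33} = 0.4360

The PACF at lag k is phi_{kk}, the last component of the solution
to the Yule-Walker system G_k phi = r_k where
  (G_k)_{ij} = rho(|i - j|), (r_k)_i = rho(i), i,j = 1..k.
Equivalently, Durbin-Levinson gives phi_{kk} iteratively:
  phi_{11} = rho(1)
  phi_{kk} = [rho(k) - sum_{j=1..k-1} phi_{k-1,j} rho(k-j)]
            / [1 - sum_{j=1..k-1} phi_{k-1,j} rho(j)],
  phi_{k,j} = phi_{k-1,j} - phi_{kk} phi_{k-1,k-j},  j = 1..k-1.
Step k = 1:
  phi_11 = rho(1) = 0.5261.
Step k = 2:
  phi_22 = [rho(2) - phi_11 rho(1)] / [1 - phi_11 rho(1)] = [0.5941 - (0.5261)(0.5261)] / [1 - (0.5261)(0.5261)]
         = 0.31731879 / 0.72321879 = 0.438759.
  Update: phi_21 = phi_11 - phi_22 phi_11 = 0.5261 - (0.438759)(0.5261) = 0.295269.
Step k = 3:
  phi_33 = [rho(3) - phi_21 rho(2) - phi_22 rho(1)] / [1 - phi_21 rho(1) - phi_22 rho(2)]
    numerator   = 0.6609 - (0.295269)(0.5941) - (0.438759)(0.5261) = 0.25464963
    denominator = 1 - (0.295269)(0.5261) - (0.438759)(0.5941) = 0.5839923
  phi_33 = 0.25464963 / 0.5839923 = 0.436.
Therefore phi_{33} = 0.4360.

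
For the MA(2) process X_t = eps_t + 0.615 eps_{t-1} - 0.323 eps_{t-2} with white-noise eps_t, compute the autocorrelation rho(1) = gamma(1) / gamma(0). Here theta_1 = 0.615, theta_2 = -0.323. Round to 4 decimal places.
\rho(1) = 0.2808

For an MA(q) process with theta_0 = 1, the autocovariance is
  gamma(k) = sigma^2 * sum_{i=0..q-k} theta_i * theta_{i+k},
and rho(k) = gamma(k) / gamma(0). Sigma^2 cancels.
  numerator   = (1)*(0.615) + (0.615)*(-0.323) = 0.416355.
  denominator = (1)^2 + (0.615)^2 + (-0.323)^2 = 1.482554.
  rho(1) = 0.416355 / 1.482554 = 0.2808.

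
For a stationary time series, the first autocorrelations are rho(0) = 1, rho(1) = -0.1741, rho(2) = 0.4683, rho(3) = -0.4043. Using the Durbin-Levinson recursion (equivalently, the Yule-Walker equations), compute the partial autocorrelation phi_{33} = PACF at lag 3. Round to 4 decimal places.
\phi_{33} = -0.3640

The PACF at lag k is phi_{kk}, the last component of the solution
to the Yule-Walker system G_k phi = r_k where
  (G_k)_{ij} = rho(|i - j|), (r_k)_i = rho(i), i,j = 1..k.
Equivalently, Durbin-Levinson gives phi_{kk} iteratively:
  phi_{11} = rho(1)
  phi_{kk} = [rho(k) - sum_{j=1..k-1} phi_{k-1,j} rho(k-j)]
            / [1 - sum_{j=1..k-1} phi_{k-1,j} rho(j)],
  phi_{k,j} = phi_{k-1,j} - phi_{kk} phi_{k-1,k-j},  j = 1..k-1.
Step k = 1:
  phi_11 = rho(1) = -0.1741.
Step k = 2:
  phi_22 = [rho(2) - phi_11 rho(1)] / [1 - phi_11 rho(1)] = [0.4683 - (-0.1741)(-0.1741)] / [1 - (-0.1741)(-0.1741)]
         = 0.43798919 / 0.96968919 = 0.45168.
  Update: phi_21 = phi_11 - phi_22 phi_11 = -0.1741 - (0.45168)(-0.1741) = -0.095463.
Step k = 3:
  phi_33 = [rho(3) - phi_21 rho(2) - phi_22 rho(1)] / [1 - phi_21 rho(1) - phi_22 rho(2)]
    numerator   = -0.4043 - (-0.095463)(0.4683) - (0.45168)(-0.1741) = -0.28095742
    denominator = 1 - (-0.095463)(-0.1741) - (0.45168)(0.4683) = 0.77185824
  phi_33 = -0.28095742 / 0.77185824 = -0.364.
Therefore phi_{33} = -0.3640.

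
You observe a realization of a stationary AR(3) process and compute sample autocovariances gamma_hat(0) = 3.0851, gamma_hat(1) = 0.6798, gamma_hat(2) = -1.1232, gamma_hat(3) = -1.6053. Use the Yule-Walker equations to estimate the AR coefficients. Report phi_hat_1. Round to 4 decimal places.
\hat\phi_{1} = 0.1420

The Yule-Walker equations for an AR(p) process read, in matrix form,
  Gamma_p phi = r_p,   with   (Gamma_p)_{ij} = gamma(|i - j|),
                       (r_p)_i = gamma(i),   i,j = 1..p.
Substitute the sample gammas (Toeplitz matrix and right-hand side of size 3):
  Gamma_p = [[3.0851, 0.6798, -1.1232], [0.6798, 3.0851, 0.6798], [-1.1232, 0.6798, 3.0851]]
  r_p     = [0.6798, -1.1232, -1.6053]
Written out (R1..R3):
  (R1) 3.0851 phi_1 + 0.6798 phi_2 - 1.1232 phi_3 = 0.6798
  (R2) 0.6798 phi_1 + 3.0851 phi_2 + 0.6798 phi_3 = -1.1232
  (R3) -1.1232 phi_1 + 0.6798 phi_2 + 3.0851 phi_3 = -1.6053
Gaussian elimination:
  R2 <- R2 - (0.6798/3.0851) R1 = R2 - (0.220349) R1:  2.935306 phi_2 + 0.927296 phi_3 = -1.272994
  R3 <- R3 - (-1.1232/3.0851) R1 = R3 - (-0.364072) R1:  0.927296 phi_2 + 2.676174 phi_3 = -1.357804
  R3 <- R3 - (0.927296/2.935306) R2 = R3 - (0.315911) R2:  2.38323 phi_3 = -0.95565
Back-substitution:
  phi_hat_3 = -0.95565 / 2.38323 = -0.40099
  phi_hat_2 = (-1.272994 - (0.927296)(-0.40099)) / 2.935306 = -0.307006
  phi_hat_1 = (0.6798 - (0.6798)(-0.307006) - (-1.1232)(-0.40099)) / 3.0851 = 0.142009
So phi_hat = [0.1420, -0.3070, -0.4010].
Therefore phi_hat_1 = 0.1420.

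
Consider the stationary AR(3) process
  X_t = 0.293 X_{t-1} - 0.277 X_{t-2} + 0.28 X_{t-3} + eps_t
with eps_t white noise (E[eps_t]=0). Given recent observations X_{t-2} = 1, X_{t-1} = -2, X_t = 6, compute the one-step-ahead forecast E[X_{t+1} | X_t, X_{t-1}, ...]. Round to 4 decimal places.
E[X_{t+1} \mid \mathcal F_t] = 2.5920

For an AR(p) model X_t = c + sum_i phi_i X_{t-i} + eps_t, the
one-step-ahead conditional mean is
  E[X_{t+1} | X_t, ...] = c + sum_i phi_i X_{t+1-i}.
Substitute known values:
  E[X_{t+1} | ...] = (0.293) * (6) + (-0.277) * (-2) + (0.28) * (1)
                   = 2.5920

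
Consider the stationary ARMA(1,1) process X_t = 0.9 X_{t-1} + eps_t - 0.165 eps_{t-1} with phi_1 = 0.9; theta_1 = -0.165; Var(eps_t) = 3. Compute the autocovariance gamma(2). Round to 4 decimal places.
\gamma(2) = 8.8937

Multiply the model equation by X_{t-k} and take expectations. With theta_0 = psi_0 = 1 and psi_j the MA(infinity) weights, this gives
  gamma(k) - sum_i phi_i gamma(k-i) = c_k,
  c_k = sigma^2 * sum_{j=k..q} theta_j psi_{j-k}   (c_k = 0 for k > q),
using gamma(-m) = gamma(m).
psi-weights needed (psi_j = theta_j + sum_i phi_i psi_{j-i}):
  psi_1 = theta_1 + phi_1 = -0.165 + (0.9) = 0.735
Right-hand sides:
  c_0 = sigma^2 (1 + theta_1 psi_1) = 3 * (1 + (-0.165)(0.735)) = 3 * 0.878725 = 2.636175
  c_1 = sigma^2 theta_1 = 3 * (-0.165) = -0.495
  c_2 = 0
Equations for k = 0 and k = 1 (AR order 1):
  gamma(0) = phi_1 gamma(1) + c_0
  gamma(1) = phi_1 gamma(0) + c_1
Substituting the second into the first: gamma(0) (1 - phi_1^2) = c_0 + phi_1 c_1, so
  gamma(0) = (c_0 + phi_1 c_1) / (1 - phi_1^2) = (2.636175 + (0.9)(-0.495)) / (1 - (0.9)^2) = 2.190675 / 0.19 = 11.529868.
  gamma(1) = phi_1 gamma(0) + c_1 = (0.9)(11.529868) + (-0.495) = 9.881882.
For k = 2 (> q): gamma(2) = phi_1 gamma(1) = (0.9)(9.881882) = 8.893693.
Therefore gamma(2) = 8.8937 (to 4 decimal places).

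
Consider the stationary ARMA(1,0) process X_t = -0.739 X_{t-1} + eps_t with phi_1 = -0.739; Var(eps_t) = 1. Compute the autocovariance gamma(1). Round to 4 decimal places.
\gamma(1) = -1.6282

Multiply the model equation by X_{t-k} and take expectations. With theta_0 = psi_0 = 1 and psi_j the MA(infinity) weights, this gives
  gamma(k) - sum_i phi_i gamma(k-i) = c_k,
  c_k = sigma^2 * sum_{j=k..q} theta_j psi_{j-k}   (c_k = 0 for k > q),
using gamma(-m) = gamma(m).
Pure AR (q = 0): c_0 = sigma^2 = 1, c_k = 0 for k >= 1.
Equations for k = 0 and k = 1 (AR order 1):
  gamma(0) = phi_1 gamma(1) + c_0
  gamma(1) = phi_1 gamma(0) + c_1
Substituting the second into the first: gamma(0) (1 - phi_1^2) = c_0 + phi_1 c_1, so
  gamma(0) = c_0 / (1 - phi_1^2) = 1 / (1 - (-0.739)^2) = 1 / 0.453879 = 2.20323.
  gamma(1) = phi_1 gamma(0) = (-0.739)(2.20323) = -1.628187.
Therefore gamma(1) = -1.6282 (to 4 decimal places).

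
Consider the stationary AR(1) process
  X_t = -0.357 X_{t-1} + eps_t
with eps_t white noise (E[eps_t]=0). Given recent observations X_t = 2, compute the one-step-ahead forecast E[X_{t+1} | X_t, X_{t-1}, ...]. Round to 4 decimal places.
E[X_{t+1} \mid \mathcal F_t] = -0.7140

For an AR(p) model X_t = c + sum_i phi_i X_{t-i} + eps_t, the
one-step-ahead conditional mean is
  E[X_{t+1} | X_t, ...] = c + sum_i phi_i X_{t+1-i}.
Substitute known values:
  E[X_{t+1} | ...] = (-0.357) * (2)
                   = -0.7140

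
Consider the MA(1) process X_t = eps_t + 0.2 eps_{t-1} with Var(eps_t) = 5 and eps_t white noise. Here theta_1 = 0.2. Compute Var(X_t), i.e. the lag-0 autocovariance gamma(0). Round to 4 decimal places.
\gamma(0) = 5.2000

For an MA(q) process X_t = eps_t + sum_i theta_i eps_{t-i} with
Var(eps_t) = sigma^2, the variance is
  gamma(0) = sigma^2 * (1 + sum_i theta_i^2).
  sum_i theta_i^2 = (0.2)^2 = 0.04.
  gamma(0) = 5 * (1 + 0.04) = 5 * 1.04 = 5.2, which rounds to 5.2000.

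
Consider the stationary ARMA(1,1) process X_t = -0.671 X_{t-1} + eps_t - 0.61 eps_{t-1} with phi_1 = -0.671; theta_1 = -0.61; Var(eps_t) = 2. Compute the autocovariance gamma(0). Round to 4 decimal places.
\gamma(0) = 7.9697

Multiply the model equation by X_{t-k} and take expectations. With theta_0 = psi_0 = 1 and psi_j the MA(infinity) weights, this gives
  gamma(k) - sum_i phi_i gamma(k-i) = c_k,
  c_k = sigma^2 * sum_{j=k..q} theta_j psi_{j-k}   (c_k = 0 for k > q),
using gamma(-m) = gamma(m).
psi-weights needed (psi_j = theta_j + sum_i phi_i psi_{j-i}):
  psi_1 = theta_1 + phi_1 = -0.61 + (-0.671) = -1.281
Right-hand sides:
  c_0 = sigma^2 (1 + theta_1 psi_1) = 2 * (1 + (-0.61)(-1.281)) = 2 * 1.78141 = 3.56282
  c_1 = sigma^2 theta_1 = 2 * (-0.61) = -1.22
  c_2 = 0
Equations for k = 0 and k = 1 (AR order 1):
  gamma(0) = phi_1 gamma(1) + c_0
  gamma(1) = phi_1 gamma(0) + c_1
Substituting the second into the first: gamma(0) (1 - phi_1^2) = c_0 + phi_1 c_1, so
  gamma(0) = (c_0 + phi_1 c_1) / (1 - phi_1^2) = (3.56282 + (-0.671)(-1.22)) / (1 - (-0.671)^2) = 4.38144 / 0.549759 = 7.969747.
Therefore gamma(0) = 7.9697 (to 4 decimal places).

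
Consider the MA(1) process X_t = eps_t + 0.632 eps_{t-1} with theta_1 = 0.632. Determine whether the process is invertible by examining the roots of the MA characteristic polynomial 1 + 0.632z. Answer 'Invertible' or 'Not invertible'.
\text{Invertible}

The MA(q) characteristic polynomial is P(z) = 1 + 0.632z.
Invertibility requires all roots to lie outside the unit circle, i.e. |z| > 1 for every root.
This is linear in z: 1 + (0.632) z = 0  =>  z = -1/(0.632) = -1.582278,  |z| = 1.582278.
Moduli of all roots: 1.5823.
All moduli strictly greater than 1? Yes.
Verdict: Invertible.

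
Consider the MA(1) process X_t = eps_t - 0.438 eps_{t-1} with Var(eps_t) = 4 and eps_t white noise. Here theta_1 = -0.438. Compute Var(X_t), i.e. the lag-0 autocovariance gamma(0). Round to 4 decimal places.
\gamma(0) = 4.7674

For an MA(q) process X_t = eps_t + sum_i theta_i eps_{t-i} with
Var(eps_t) = sigma^2, the variance is
  gamma(0) = sigma^2 * (1 + sum_i theta_i^2).
  sum_i theta_i^2 = (-0.438)^2 = 0.191844.
  gamma(0) = 4 * (1 + 0.191844) = 4 * 1.191844 = 4.767376, which rounds to 4.7674.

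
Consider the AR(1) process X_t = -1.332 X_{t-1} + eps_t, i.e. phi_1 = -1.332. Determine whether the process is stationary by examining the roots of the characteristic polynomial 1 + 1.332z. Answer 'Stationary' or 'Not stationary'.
\text{Not stationary}

The AR(p) characteristic polynomial is P(z) = 1 + 1.332z.
Stationarity requires all roots to lie outside the unit circle, i.e. |z| > 1 for every root.
This is linear in z: 1 + (1.332) z = 0  =>  z = -1/(1.332) = -0.750751,  |z| = 0.750751.
Moduli of all roots: 0.7508.
All moduli strictly greater than 1? No.
Verdict: Not stationary.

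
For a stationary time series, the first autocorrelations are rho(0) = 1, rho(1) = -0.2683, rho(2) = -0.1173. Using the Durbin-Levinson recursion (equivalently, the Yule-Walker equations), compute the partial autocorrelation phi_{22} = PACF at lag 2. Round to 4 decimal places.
\phi_{22} = -0.2040

The PACF at lag k is phi_{kk}, the last component of the solution
to the Yule-Walker system G_k phi = r_k where
  (G_k)_{ij} = rho(|i - j|), (r_k)_i = rho(i), i,j = 1..k.
Equivalently, Durbin-Levinson gives phi_{kk} iteratively:
  phi_{11} = rho(1)
  phi_{kk} = [rho(k) - sum_{j=1..k-1} phi_{k-1,j} rho(k-j)]
            / [1 - sum_{j=1..k-1} phi_{k-1,j} rho(j)],
  phi_{k,j} = phi_{k-1,j} - phi_{kk} phi_{k-1,k-j},  j = 1..k-1.
Step k = 1:
  phi_11 = rho(1) = -0.2683.
Step k = 2:
  phi_22 = [rho(2) - phi_11 rho(1)] / [1 - phi_11 rho(1)] = [-0.1173 - (-0.2683)(-0.2683)] / [1 - (-0.2683)(-0.2683)]
         = -0.18928489 / 0.92801511 = -0.204.
Therefore phi_{22} = -0.2040.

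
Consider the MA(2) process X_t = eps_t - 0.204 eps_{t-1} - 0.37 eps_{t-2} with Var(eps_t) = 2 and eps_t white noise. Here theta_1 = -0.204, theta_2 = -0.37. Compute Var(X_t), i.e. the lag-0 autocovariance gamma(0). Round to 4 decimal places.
\gamma(0) = 2.3570

For an MA(q) process X_t = eps_t + sum_i theta_i eps_{t-i} with
Var(eps_t) = sigma^2, the variance is
  gamma(0) = sigma^2 * (1 + sum_i theta_i^2).
  sum_i theta_i^2 = (-0.204)^2 + (-0.37)^2 = 0.041616 + 0.1369 = 0.178516.
  gamma(0) = 2 * (1 + 0.178516) = 2 * 1.178516 = 2.357032, which rounds to 2.3570.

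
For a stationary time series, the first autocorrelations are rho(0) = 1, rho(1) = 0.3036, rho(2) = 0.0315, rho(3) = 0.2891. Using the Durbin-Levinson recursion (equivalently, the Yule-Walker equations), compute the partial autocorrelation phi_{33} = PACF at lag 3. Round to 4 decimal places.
\phi_{33} = 0.3310

The PACF at lag k is phi_{kk}, the last component of the solution
to the Yule-Walker system G_k phi = r_k where
  (G_k)_{ij} = rho(|i - j|), (r_k)_i = rho(i), i,j = 1..k.
Equivalently, Durbin-Levinson gives phi_{kk} iteratively:
  phi_{11} = rho(1)
  phi_{kk} = [rho(k) - sum_{j=1..k-1} phi_{k-1,j} rho(k-j)]
            / [1 - sum_{j=1..k-1} phi_{k-1,j} rho(j)],
  phi_{k,j} = phi_{k-1,j} - phi_{kk} phi_{k-1,k-j},  j = 1..k-1.
Step k = 1:
  phi_11 = rho(1) = 0.3036.
Step k = 2:
  phi_22 = [rho(2) - phi_11 rho(1)] / [1 - phi_11 rho(1)] = [0.0315 - (0.3036)(0.3036)] / [1 - (0.3036)(0.3036)]
         = -0.06067296 / 0.90782704 = -0.066833.
  Update: phi_21 = phi_11 - phi_22 phi_11 = 0.3036 - (-0.066833)(0.3036) = 0.323891.
Step k = 3:
  phi_33 = [rho(3) - phi_21 rho(2) - phi_22 rho(1)] / [1 - phi_21 rho(1) - phi_22 rho(2)]
    numerator   = 0.2891 - (0.323891)(0.0315) - (-0.066833)(0.3036) = 0.299188
    denominator = 1 - (0.323891)(0.3036) - (-0.066833)(0.0315) = 0.90377207
  phi_33 = 0.299188 / 0.90377207 = 0.331.
Therefore phi_{33} = 0.3310.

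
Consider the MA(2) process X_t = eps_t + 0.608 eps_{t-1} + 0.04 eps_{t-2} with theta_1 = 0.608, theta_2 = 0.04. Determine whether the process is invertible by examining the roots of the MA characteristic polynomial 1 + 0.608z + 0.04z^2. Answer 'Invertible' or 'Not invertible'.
\text{Invertible}

The MA(q) characteristic polynomial is P(z) = 1 + 0.608z + 0.04z^2.
Invertibility requires all roots to lie outside the unit circle, i.e. |z| > 1 for every root.
Set 1 + (0.608) z + (0.04) z^2 = 0, i.e. a z^2 + b z + c = 0 with a = 0.04, b = 0.608, c = 1.
Discriminant D = b^2 - 4ac = (0.608)^2 - 4*(0.04)*1 = 0.369664 - (0.16) = 0.209664.
D >= 0, so the roots are real: z = (-b +/- sqrt(D)) / (2a) = (-0.608 +/- 0.457891) / (0.08).
  z_1 = (-0.608 + 0.457891) / (0.08) = -1.8764,   |z_1| = 1.8764.
  z_2 = (-0.608 - 0.457891) / (0.08) = -13.3236,   |z_2| = 13.3236.
Moduli of all roots: 1.8764, 13.3236.
All moduli strictly greater than 1? Yes.
Verdict: Invertible.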